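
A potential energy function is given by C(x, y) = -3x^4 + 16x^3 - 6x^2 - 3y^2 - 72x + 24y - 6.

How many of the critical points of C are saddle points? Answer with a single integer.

C separates as a function of x plus a function of y, so ∇C=0 decouples.
∂C/∂x = -12(x - 3)(x - 2)(x + 1) = 0 at x ∈ {-1, 2, 3}; ∂C/∂y = -6(y - 4) = 0 at y ∈ {4}.
The Hessian is diagonal: diag(C_xx, C_yy). Second derivatives: C_xx(-1)=-144, C_xx(2)=36, C_xx(3)=-48; C_yy(4)=-6.
Saddle points occur where the two diagonal entries have opposite signs: (2, 4). Count: 1.

1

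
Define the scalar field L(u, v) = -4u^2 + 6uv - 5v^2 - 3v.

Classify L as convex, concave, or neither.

L is quadratic, so its Hessian is the constant matrix H = [[-8, 6], [6, -10]].
det(H) = 44, tr(H) = -18.
det(H) > 0 and tr(H) < 0, so H is negative definite everywhere: concave.

concave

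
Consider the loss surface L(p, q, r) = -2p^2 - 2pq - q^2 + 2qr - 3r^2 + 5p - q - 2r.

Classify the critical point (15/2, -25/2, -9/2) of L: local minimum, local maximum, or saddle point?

local maximum

The Hessian is constant: H = [[-4, -2, 0], [-2, -2, 2], [0, 2, -6]].
Leading principal minors: Δ₁ = -4, Δ₂ = 4, Δ₃ = -8.
The minors alternate sign starting negative (−, +, −), so H is negative definite: a local maximum.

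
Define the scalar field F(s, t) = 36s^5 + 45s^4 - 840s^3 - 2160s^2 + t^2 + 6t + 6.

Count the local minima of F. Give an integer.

F separates as a function of s plus a function of t, so ∇F=0 decouples.
∂F/∂s = 180s(s - 4)(s + 2)(s + 3) = 0 at s ∈ {-3, -2, 0, 4}; ∂F/∂t = 2(t + 3) = 0 at t ∈ {-3}.
The Hessian is diagonal: diag(F_ss, F_tt). Second derivatives: F_ss(-3)=-3780, F_ss(-2)=2160, F_ss(0)=-4320, F_ss(4)=30240; F_tt(-3)=2.
Local minima occur where both diagonal entries positive: (-2, -3), (4, -3). Count: 2.

2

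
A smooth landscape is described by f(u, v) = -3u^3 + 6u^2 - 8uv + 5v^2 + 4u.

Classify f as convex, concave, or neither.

neither

The term -3u^3 is cubic, so the Hessian is not constant.
∂²f/∂u² = -18u + 12, which takes both signs as u varies (negative for sufficiently large u). A diagonal entry of the Hessian changing sign means the Hessian is neither positive- nor negative-semidefinite on all of R^2.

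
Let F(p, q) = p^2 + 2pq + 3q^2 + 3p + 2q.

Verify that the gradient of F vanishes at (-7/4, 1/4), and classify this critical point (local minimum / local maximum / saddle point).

∇F = (2p + 2q + 3, 2p + 6q + 2); substituting (-7/4, 1/4) gives ∇F = (0, 0), so (-7/4, 1/4) is indeed a critical point.
The Hessian of F is constant: H = [[2, 2], [2, 6]].
det(H) = 2·6 − 2² = 8.
det(H) > 0 and tr(H) = 8 > 0, so H is positive definite and the point is a local minimum.

local minimum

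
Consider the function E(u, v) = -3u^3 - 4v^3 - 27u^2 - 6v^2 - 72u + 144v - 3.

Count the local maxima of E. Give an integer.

1

E separates as a function of u plus a function of v, so ∇E=0 decouples.
∂E/∂u = -9(u + 2)(u + 4) = 0 at u ∈ {-4, -2}; ∂E/∂v = -12(v - 3)(v + 4) = 0 at v ∈ {-4, 3}.
The Hessian is diagonal: diag(E_uu, E_vv). Second derivatives: E_uu(-4)=18, E_uu(-2)=-18; E_vv(-4)=84, E_vv(3)=-84.
Local maxima occur where both diagonal entries negative: (-2, 3). Count: 1.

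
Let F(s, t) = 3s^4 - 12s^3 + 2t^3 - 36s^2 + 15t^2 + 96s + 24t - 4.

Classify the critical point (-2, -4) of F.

saddle point

The mixed partial ∂²F/∂s∂t is 0, so the Hessian at any point is diag(F_ss, F_tt) = diag(36(s^2 - 2s - 2), 6(2t + 5)).
At (-2, -4): H = diag(216, -18).
The eigenvalues have opposite signs, so H is indefinite: a saddle point.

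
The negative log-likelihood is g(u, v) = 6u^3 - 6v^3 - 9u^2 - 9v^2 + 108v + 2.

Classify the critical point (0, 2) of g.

The mixed partial ∂²g/∂u∂v is 0, so the Hessian at any point is diag(g_uu, g_vv) = diag(18(2u - 1), -18(2v + 1)).
At (0, 2): H = diag(-18, -90).
Both eigenvalues are negative, so H is negative definite: a local maximum.

local maximum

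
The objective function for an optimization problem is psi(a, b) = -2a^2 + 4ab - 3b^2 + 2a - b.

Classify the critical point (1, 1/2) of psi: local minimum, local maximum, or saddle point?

The Hessian of psi is constant: H = [[-4, 4], [4, -6]].
det(H) = (-4)·(-6) − 4² = 8.
det(H) > 0 and tr(H) = -10 < 0, so H is negative definite and the point is a local maximum.

local maximum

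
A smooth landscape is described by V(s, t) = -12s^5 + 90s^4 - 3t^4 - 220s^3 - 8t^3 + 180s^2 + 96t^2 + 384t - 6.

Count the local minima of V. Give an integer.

V separates as a function of s plus a function of t, so ∇V=0 decouples.
∂V/∂s = -60s(s - 3)(s - 2)(s - 1) = 0 at s ∈ {0, 1, 2, 3}; ∂V/∂t = -12(t - 4)(t + 2)(t + 4) = 0 at t ∈ {-4, -2, 4}.
The Hessian is diagonal: diag(V_ss, V_tt). Second derivatives: V_ss(0)=360, V_ss(1)=-120, V_ss(2)=120, V_ss(3)=-360; V_tt(-4)=-192, V_tt(-2)=144, V_tt(4)=-576.
Local minima occur where both diagonal entries positive: (0, -2), (2, -2). Count: 2.

2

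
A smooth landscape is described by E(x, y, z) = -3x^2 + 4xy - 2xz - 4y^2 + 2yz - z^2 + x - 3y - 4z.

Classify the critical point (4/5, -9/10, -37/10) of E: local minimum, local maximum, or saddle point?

local maximum

The Hessian is constant: H = [[-6, 4, -2], [4, -8, 2], [-2, 2, -2]].
Leading principal minors: Δ₁ = -6, Δ₂ = 32, Δ₃ = -40.
The minors alternate sign starting negative (−, +, −), so H is negative definite: a local maximum.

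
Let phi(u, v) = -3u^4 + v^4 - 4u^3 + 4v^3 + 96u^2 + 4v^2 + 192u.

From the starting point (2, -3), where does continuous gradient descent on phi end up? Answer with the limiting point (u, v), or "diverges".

(-1, -2)

phi is separable, so gradient descent decouples: u follows -∂phi/∂u, v follows -∂phi/∂v.
∂phi/∂u = -12(u - 4)(u + 1)(u + 4); at u=2 this is 432, so u decreases.
∂phi/∂v = 4v(v + 1)(v + 2); at v=-3 this is -24, so v increases.
u converges to its nearest critical value -1 (a local min of the u-part); v converges to -2. The iterate converges to (-1, -2).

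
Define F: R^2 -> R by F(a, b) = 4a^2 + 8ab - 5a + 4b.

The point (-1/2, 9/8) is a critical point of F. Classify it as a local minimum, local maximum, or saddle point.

saddle point

The Hessian of F is constant: H = [[8, 8], [8, 0]].
det(H) = 8·0 − 8² = -64.
Since det(H) < 0, H is indefinite and the critical point is a saddle point.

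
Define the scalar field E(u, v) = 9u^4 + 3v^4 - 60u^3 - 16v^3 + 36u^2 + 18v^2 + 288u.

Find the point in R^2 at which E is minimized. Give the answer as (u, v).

(-1, 3)

E(u,v) separates as P(u) + Q(v), so its minimum is min P + min Q.
P'(u) = 36(u - 4)(u - 2)(u + 1) vanishes at u ∈ {-1, 2, 4}; Q'(v) = 12v(v - 3)(v - 1) vanishes at v ∈ {0, 1, 3}.
Local minima of P (where P''>0): P(-1)=-183, P(4)=192. Local minima of Q: Q(0)=0, Q(3)=-27.
So the global minimum of E is P(-1) + Q(3) = -183 − 27 = -210, attained at (-1, 3).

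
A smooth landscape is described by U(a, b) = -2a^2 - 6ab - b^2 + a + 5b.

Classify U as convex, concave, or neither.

U is quadratic, so its Hessian is the constant matrix H = [[-4, -6], [-6, -2]].
det(H) = -28, tr(H) = -6.
det(H) < 0, so H is indefinite: neither convex nor concave.

neither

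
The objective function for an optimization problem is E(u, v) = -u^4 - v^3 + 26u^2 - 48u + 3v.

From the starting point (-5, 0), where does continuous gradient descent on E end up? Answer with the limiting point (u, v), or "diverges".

E is separable, so gradient descent decouples: u follows -∂E/∂u, v follows -∂E/∂v.
∂E/∂u = -4(u - 3)(u - 1)(u + 4); at u=-5 this is 192, so u decreases.
∂E/∂v = -3(v - 1)(v + 1); at v=0 this is 3, so v decreases.
The u-coordinate has no critical point in that direction and runs off to infinity.

diverges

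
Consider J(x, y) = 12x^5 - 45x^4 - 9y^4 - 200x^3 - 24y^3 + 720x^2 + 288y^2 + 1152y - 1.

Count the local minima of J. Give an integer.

2

J separates as a function of x plus a function of y, so ∇J=0 decouples.
∂J/∂x = 60x(x - 4)(x - 2)(x + 3) = 0 at x ∈ {-3, 0, 2, 4}; ∂J/∂y = -36(y - 4)(y + 2)(y + 4) = 0 at y ∈ {-4, -2, 4}.
The Hessian is diagonal: diag(J_xx, J_yy). Second derivatives: J_xx(-3)=-6300, J_xx(0)=1440, J_xx(2)=-1200, J_xx(4)=3360; J_yy(-4)=-576, J_yy(-2)=432, J_yy(4)=-1728.
Local minima occur where both diagonal entries positive: (0, -2), (4, -2). Count: 2.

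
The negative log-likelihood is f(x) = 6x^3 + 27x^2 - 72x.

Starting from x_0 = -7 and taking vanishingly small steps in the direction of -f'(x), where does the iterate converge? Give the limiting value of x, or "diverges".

diverges

f'(x) = 18(x - 1)(x + 4), so f'(-7) = 432.
Gradient descent moves in the -f' direction, i.e. x is decreasing.
There is no critical point below x=-7, and f' keeps the same sign, so the iterate runs off to −∞.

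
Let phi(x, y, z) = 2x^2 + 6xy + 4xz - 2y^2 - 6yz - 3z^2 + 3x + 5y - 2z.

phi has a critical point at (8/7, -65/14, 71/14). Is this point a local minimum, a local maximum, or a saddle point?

saddle point

The Hessian is constant: H = [[4, 6, 4], [6, -4, -6], [4, -6, -6]].
Leading principal minors: Δ₁ = 4, Δ₂ = -52, Δ₃ = -56.
The minors fit neither the all-positive nor the alternating-sign pattern, so H is indefinite: a saddle point.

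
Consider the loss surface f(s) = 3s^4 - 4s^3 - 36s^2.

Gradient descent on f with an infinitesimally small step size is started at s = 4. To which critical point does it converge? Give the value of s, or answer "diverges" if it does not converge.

f'(s) = 12s(s - 3)(s + 2), so f'(4) = 288.
Gradient descent moves in the -f' direction, i.e. s is decreasing.
The nearest critical point in that direction is s = 3, where f'' = 180 > 0 (a local minimum). The iterate converges there.

3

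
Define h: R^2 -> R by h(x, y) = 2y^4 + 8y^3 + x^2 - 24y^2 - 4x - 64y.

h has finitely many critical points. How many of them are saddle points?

1

h separates as a function of x plus a function of y, so ∇h=0 decouples.
∂h/∂x = 2(x - 2) = 0 at x ∈ {2}; ∂h/∂y = 8(y - 2)(y + 1)(y + 4) = 0 at y ∈ {-4, -1, 2}.
The Hessian is diagonal: diag(h_xx, h_yy). Second derivatives: h_xx(2)=2; h_yy(-4)=144, h_yy(-1)=-72, h_yy(2)=144.
Saddle points occur where the two diagonal entries have opposite signs: (2, -1). Count: 1.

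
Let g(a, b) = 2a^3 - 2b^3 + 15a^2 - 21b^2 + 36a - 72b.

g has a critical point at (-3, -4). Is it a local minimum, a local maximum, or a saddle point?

The mixed partial ∂²g/∂a∂b is 0, so the Hessian at any point is diag(g_aa, g_bb) = diag(6(2a + 5), -6(2b + 7)).
At (-3, -4): H = diag(-6, 6).
The eigenvalues have opposite signs, so H is indefinite: a saddle point.

saddle point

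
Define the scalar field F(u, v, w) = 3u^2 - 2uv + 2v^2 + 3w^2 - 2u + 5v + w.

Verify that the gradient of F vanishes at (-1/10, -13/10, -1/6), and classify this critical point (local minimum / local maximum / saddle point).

local minimum

∇F = (6u - 2v - 2, -2u + 4v + 5, 6w + 1); substituting (-1/10, -13/10, -1/6) gives ∇F = (0, 0, 0), so (-1/10, -13/10, -1/6) is indeed a critical point.
The Hessian is constant: H = [[6, -2, 0], [-2, 4, 0], [0, 0, 6]].
Leading principal minors: Δ₁ = 6, Δ₂ = 20, Δ₃ = 120.
All leading minors are positive, so H is positive definite: a local minimum.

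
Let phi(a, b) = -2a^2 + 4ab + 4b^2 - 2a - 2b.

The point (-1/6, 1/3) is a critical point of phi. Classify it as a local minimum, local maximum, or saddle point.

saddle point

The Hessian of phi is constant: H = [[-4, 4], [4, 8]].
det(H) = (-4)·8 − 4² = -48.
Since det(H) < 0, H is indefinite and the critical point is a saddle point.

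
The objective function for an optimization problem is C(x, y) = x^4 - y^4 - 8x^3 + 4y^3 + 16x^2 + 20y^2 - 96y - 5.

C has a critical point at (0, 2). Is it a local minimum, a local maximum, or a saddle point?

The mixed partial ∂²C/∂x∂y is 0, so the Hessian at any point is diag(C_xx, C_yy) = diag(4(3x^2 - 12x + 8), 4(-3y^2 + 6y + 10)).
At (0, 2): H = diag(32, 40).
Both eigenvalues are positive, so H is positive definite: a local minimum.

local minimum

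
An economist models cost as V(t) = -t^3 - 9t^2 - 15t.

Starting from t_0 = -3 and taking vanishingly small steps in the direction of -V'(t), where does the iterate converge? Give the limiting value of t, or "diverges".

V'(t) = -3(t + 1)(t + 5), so V'(-3) = 12.
Gradient descent moves in the -V' direction, i.e. t is decreasing.
The nearest critical point in that direction is t = -5, where V'' = 12 > 0 (a local minimum). The iterate converges there.

-5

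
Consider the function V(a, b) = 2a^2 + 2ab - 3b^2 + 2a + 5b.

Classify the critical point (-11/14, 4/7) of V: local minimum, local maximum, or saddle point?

saddle point

The Hessian of V is constant: H = [[4, 2], [2, -6]].
det(H) = 4·(-6) − 2² = -28.
Since det(H) < 0, H is indefinite and the critical point is a saddle point.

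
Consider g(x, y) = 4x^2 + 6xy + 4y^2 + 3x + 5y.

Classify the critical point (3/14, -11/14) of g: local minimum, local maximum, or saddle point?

local minimum

The Hessian of g is constant: H = [[8, 6], [6, 8]].
det(H) = 8·8 − 6² = 28.
det(H) > 0 and tr(H) = 16 > 0, so H is positive definite and the point is a local minimum.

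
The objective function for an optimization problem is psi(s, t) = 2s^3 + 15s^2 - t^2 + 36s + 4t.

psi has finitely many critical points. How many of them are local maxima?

1

psi separates as a function of s plus a function of t, so ∇psi=0 decouples.
∂psi/∂s = 6(s + 2)(s + 3) = 0 at s ∈ {-3, -2}; ∂psi/∂t = -2(t - 2) = 0 at t ∈ {2}.
The Hessian is diagonal: diag(psi_ss, psi_tt). Second derivatives: psi_ss(-3)=-6, psi_ss(-2)=6; psi_tt(2)=-2.
Local maxima occur where both diagonal entries negative: (-3, 2). Count: 1.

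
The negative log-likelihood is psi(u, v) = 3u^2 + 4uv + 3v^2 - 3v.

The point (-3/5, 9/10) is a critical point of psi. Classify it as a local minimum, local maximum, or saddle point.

The Hessian of psi is constant: H = [[6, 4], [4, 6]].
det(H) = 6·6 − 4² = 20.
det(H) > 0 and tr(H) = 12 > 0, so H is positive definite and the point is a local minimum.

local minimum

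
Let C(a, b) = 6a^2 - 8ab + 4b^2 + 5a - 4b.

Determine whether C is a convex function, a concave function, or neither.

C is quadratic, so its Hessian is the constant matrix H = [[12, -8], [-8, 8]].
det(H) = 32, tr(H) = 20.
det(H) > 0 and tr(H) > 0, so H is positive definite everywhere: convex.

convex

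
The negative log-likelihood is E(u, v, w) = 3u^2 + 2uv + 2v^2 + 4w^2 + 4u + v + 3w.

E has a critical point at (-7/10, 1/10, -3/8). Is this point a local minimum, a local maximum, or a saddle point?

local minimum

The Hessian is constant: H = [[6, 2, 0], [2, 4, 0], [0, 0, 8]].
Leading principal minors: Δ₁ = 6, Δ₂ = 20, Δ₃ = 160.
All leading minors are positive, so H is positive definite: a local minimum.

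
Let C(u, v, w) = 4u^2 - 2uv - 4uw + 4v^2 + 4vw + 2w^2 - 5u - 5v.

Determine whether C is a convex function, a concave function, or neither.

C is quadratic, so its Hessian is the constant matrix H = [[8, -2, -4], [-2, 8, 4], [-4, 4, 4]].
Leading principal minors: 8, 60, 48.
All positive ⇒ H ≻ 0 ⇒ convex.

convex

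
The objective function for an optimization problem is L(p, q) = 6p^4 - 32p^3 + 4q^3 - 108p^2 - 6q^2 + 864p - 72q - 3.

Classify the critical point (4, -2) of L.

saddle point

The mixed partial ∂²L/∂p∂q is 0, so the Hessian at any point is diag(L_pp, L_qq) = diag(24(3p^2 - 8p - 9), 12(2q - 1)).
At (4, -2): H = diag(168, -60).
The eigenvalues have opposite signs, so H is indefinite: a saddle point.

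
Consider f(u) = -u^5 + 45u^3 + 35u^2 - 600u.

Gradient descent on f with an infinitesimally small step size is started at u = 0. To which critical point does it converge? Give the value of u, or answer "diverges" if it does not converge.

2

f'(u) = -5(u - 5)(u - 2)(u + 3)(u + 4), so f'(0) = -600.
Gradient descent moves in the -f' direction, i.e. u is increasing.
The nearest critical point in that direction is u = 2, where f'' = 450 > 0 (a local minimum). The iterate converges there.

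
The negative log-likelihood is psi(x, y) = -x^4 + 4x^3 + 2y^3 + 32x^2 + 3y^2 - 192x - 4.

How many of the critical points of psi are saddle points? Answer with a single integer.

3

psi separates as a function of x plus a function of y, so ∇psi=0 decouples.
∂psi/∂x = -4(x - 4)(x - 3)(x + 4) = 0 at x ∈ {-4, 3, 4}; ∂psi/∂y = 6y(y + 1) = 0 at y ∈ {-1, 0}.
The Hessian is diagonal: diag(psi_xx, psi_yy). Second derivatives: psi_xx(-4)=-224, psi_xx(3)=28, psi_xx(4)=-32; psi_yy(-1)=-6, psi_yy(0)=6.
Saddle points occur where the two diagonal entries have opposite signs: (-4, 0), (3, -1), (4, 0). Count: 3.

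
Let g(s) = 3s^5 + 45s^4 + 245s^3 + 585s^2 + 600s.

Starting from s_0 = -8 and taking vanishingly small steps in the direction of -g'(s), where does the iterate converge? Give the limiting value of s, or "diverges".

diverges

g'(s) = 15(s + 1)(s + 2)(s + 4)(s + 5), so g'(-8) = 7560.
Gradient descent moves in the -g' direction, i.e. s is decreasing.
There is no critical point below s=-8, and g' keeps the same sign, so the iterate runs off to −∞.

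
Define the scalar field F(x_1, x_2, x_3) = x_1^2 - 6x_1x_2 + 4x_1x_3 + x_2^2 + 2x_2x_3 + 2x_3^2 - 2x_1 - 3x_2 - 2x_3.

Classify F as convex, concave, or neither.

F is quadratic, so its Hessian is the constant matrix H = [[2, -6, 4], [-6, 2, 2], [4, 2, 4]].
Leading principal minors: 2, -32, -264.
Neither pattern holds ⇒ H is indefinite ⇒ neither convex nor concave.

neither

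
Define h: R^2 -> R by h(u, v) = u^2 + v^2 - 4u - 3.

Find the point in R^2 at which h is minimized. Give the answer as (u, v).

(2, 0)

h(u,v) separates as P(u) + Q(v) − 3, so its minimum is min P + min Q − 3.
P'(u) = 2u - 4 vanishes at u ∈ {2}; Q'(v) = 2v vanishes at v ∈ {0}.
Local minima of P (where P''>0): P(2)=-4. Local minima of Q: Q(0)=0.
So the global minimum of h is P(2) + Q(0) − 3 = -4 + 0 − 3 = -7, attained at (2, 0).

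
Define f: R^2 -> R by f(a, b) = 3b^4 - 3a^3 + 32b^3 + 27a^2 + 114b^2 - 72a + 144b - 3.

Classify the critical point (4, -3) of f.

The mixed partial ∂²f/∂a∂b is 0, so the Hessian at any point is diag(f_aa, f_bb) = diag(18(-a + 3), 12(3b^2 + 16b + 19)).
At (4, -3): H = diag(-18, -24).
Both eigenvalues are negative, so H is negative definite: a local maximum.

local maximum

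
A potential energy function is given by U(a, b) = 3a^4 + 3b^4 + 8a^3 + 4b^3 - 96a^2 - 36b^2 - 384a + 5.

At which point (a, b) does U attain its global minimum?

U(a,b) separates as P(a) + Q(b) + 5, so its minimum is min P + min Q + 5.
P'(a) = 12(a - 4)(a + 2)(a + 4) vanishes at a ∈ {-4, -2, 4}; Q'(b) = 12b(b - 2)(b + 3) vanishes at b ∈ {-3, 0, 2}.
Local minima of P (where P''>0): P(-4)=256, P(4)=-1792. Local minima of Q: Q(-3)=-189, Q(2)=-64.
So the global minimum of U is P(4) + Q(-3) + 5 = -1792 − 189 + 5 = -1976, attained at (4, -3).

(4, -3)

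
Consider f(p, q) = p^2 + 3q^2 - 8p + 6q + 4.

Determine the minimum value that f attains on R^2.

-15

f(p,q) separates as A(p) + B(q) + 4, so its minimum is min A + min B + 4.
A'(p) = 2p - 8 vanishes at p ∈ {4}; B'(q) = 6q + 6 vanishes at q ∈ {-1}.
Local minima of A (where A''>0): A(4)=-16. Local minima of B: B(-1)=-3.
So the global minimum of f is A(4) + B(-1) + 4 = -16 − 3 + 4 = -15, attained at (4, -1).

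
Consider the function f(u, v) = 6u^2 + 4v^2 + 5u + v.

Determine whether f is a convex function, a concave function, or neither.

convex

f is quadratic, so its Hessian is the constant matrix H = [[12, 0], [0, 8]].
det(H) = 96, tr(H) = 20.
det(H) > 0 and tr(H) > 0, so H is positive definite everywhere: convex.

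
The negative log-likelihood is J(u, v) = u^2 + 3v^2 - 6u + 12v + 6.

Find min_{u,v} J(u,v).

-15

J(u,v) separates as P(u) + Q(v) + 6, so its minimum is min P + min Q + 6.
P'(u) = 2u - 6 vanishes at u ∈ {3}; Q'(v) = 6v + 12 vanishes at v ∈ {-2}.
Local minima of P (where P''>0): P(3)=-9. Local minima of Q: Q(-2)=-12.
So the global minimum of J is P(3) + Q(-2) + 6 = -9 − 12 + 6 = -15, attained at (3, -2).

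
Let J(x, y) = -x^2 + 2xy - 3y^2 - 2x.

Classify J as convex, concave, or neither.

J is quadratic, so its Hessian is the constant matrix H = [[-2, 2], [2, -6]].
det(H) = 8, tr(H) = -8.
det(H) > 0 and tr(H) < 0, so H is negative definite everywhere: concave.

concave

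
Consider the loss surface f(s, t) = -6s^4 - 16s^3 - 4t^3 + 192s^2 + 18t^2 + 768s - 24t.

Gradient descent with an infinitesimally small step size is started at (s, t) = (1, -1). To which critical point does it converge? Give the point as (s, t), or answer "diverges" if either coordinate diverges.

f is separable, so gradient descent decouples: s follows -∂f/∂s, t follows -∂f/∂t.
∂f/∂s = -24(s - 4)(s + 2)(s + 4); at s=1 this is 1080, so s decreases.
∂f/∂t = -12(t - 2)(t - 1); at t=-1 this is -72, so t increases.
s converges to its nearest critical value -2 (a local min of the s-part); t converges to 1. The iterate converges to (-2, 1).

(-2, 1)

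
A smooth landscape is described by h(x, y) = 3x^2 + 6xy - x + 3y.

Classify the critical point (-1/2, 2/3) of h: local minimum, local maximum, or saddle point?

The Hessian of h is constant: H = [[6, 6], [6, 0]].
det(H) = 6·0 − 6² = -36.
Since det(H) < 0, H is indefinite and the critical point is a saddle point.

saddle point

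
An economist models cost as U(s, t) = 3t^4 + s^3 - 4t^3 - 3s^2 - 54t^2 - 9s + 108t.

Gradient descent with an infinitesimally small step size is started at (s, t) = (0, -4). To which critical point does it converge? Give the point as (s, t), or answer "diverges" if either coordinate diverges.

U is separable, so gradient descent decouples: s follows -∂U/∂s, t follows -∂U/∂t.
∂U/∂s = 3(s - 3)(s + 1); at s=0 this is -9, so s increases.
∂U/∂t = 12(t - 3)(t - 1)(t + 3); at t=-4 this is -420, so t increases.
s converges to its nearest critical value 3 (a local min of the s-part); t converges to -3. The iterate converges to (3, -3).

(3, -3)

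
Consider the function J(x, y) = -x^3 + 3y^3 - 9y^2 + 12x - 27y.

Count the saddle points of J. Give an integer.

J separates as a function of x plus a function of y, so ∇J=0 decouples.
∂J/∂x = -3(x - 2)(x + 2) = 0 at x ∈ {-2, 2}; ∂J/∂y = 9(y - 3)(y + 1) = 0 at y ∈ {-1, 3}.
The Hessian is diagonal: diag(J_xx, J_yy). Second derivatives: J_xx(-2)=12, J_xx(2)=-12; J_yy(-1)=-36, J_yy(3)=36.
Saddle points occur where the two diagonal entries have opposite signs: (-2, -1), (2, 3). Count: 2.

2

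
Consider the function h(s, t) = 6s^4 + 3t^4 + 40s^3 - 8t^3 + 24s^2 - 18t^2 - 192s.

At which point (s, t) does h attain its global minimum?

h(s,t) separates as P(s) + Q(t), so its minimum is min P + min Q.
P'(s) = 24(s - 1)(s + 2)(s + 4) vanishes at s ∈ {-4, -2, 1}; Q'(t) = 12t(t - 3)(t + 1) vanishes at t ∈ {-1, 0, 3}.
Local minima of P (where P''>0): P(-4)=128, P(1)=-122. Local minima of Q: Q(-1)=-7, Q(3)=-135.
So the global minimum of h is P(1) + Q(3) = -122 − 135 = -257, attained at (1, 3).

(1, 3)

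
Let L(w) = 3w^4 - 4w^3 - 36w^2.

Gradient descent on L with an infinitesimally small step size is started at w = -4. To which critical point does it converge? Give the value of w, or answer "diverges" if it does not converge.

L'(w) = 12w(w - 3)(w + 2), so L'(-4) = -672.
Gradient descent moves in the -L' direction, i.e. w is increasing.
The nearest critical point in that direction is w = -2, where L'' = 120 > 0 (a local minimum). The iterate converges there.

-2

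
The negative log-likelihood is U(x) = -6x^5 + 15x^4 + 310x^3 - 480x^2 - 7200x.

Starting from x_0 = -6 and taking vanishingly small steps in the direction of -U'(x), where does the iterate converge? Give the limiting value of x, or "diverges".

-4

U'(x) = -30(x - 5)(x - 4)(x + 3)(x + 4), so U'(-6) = -19800.
Gradient descent moves in the -U' direction, i.e. x is increasing.
The nearest critical point in that direction is x = -4, where U'' = 2160 > 0 (a local minimum). The iterate converges there.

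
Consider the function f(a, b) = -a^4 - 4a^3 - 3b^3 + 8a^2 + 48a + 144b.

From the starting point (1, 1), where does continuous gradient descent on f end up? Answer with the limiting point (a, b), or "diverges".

(-2, -4)

f is separable, so gradient descent decouples: a follows -∂f/∂a, b follows -∂f/∂b.
∂f/∂a = -4(a - 2)(a + 2)(a + 3); at a=1 this is 48, so a decreases.
∂f/∂b = -9(b - 4)(b + 4); at b=1 this is 135, so b decreases.
a converges to its nearest critical value -2 (a local min of the a-part); b converges to -4. The iterate converges to (-2, -4).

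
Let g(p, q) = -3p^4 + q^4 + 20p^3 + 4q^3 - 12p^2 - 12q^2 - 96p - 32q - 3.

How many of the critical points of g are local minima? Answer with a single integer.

2

g separates as a function of p plus a function of q, so ∇g=0 decouples.
∂g/∂p = -12(p - 4)(p - 2)(p + 1) = 0 at p ∈ {-1, 2, 4}; ∂g/∂q = 4(q - 2)(q + 1)(q + 4) = 0 at q ∈ {-4, -1, 2}.
The Hessian is diagonal: diag(g_pp, g_qq). Second derivatives: g_pp(-1)=-180, g_pp(2)=72, g_pp(4)=-120; g_qq(-4)=72, g_qq(-1)=-36, g_qq(2)=72.
Local minima occur where both diagonal entries positive: (2, -4), (2, 2). Count: 2.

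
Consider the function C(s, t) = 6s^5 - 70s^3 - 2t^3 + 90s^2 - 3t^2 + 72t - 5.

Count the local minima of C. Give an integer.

2

C separates as a function of s plus a function of t, so ∇C=0 decouples.
∂C/∂s = 30s(s - 2)(s - 1)(s + 3) = 0 at s ∈ {-3, 0, 1, 2}; ∂C/∂t = -6(t - 3)(t + 4) = 0 at t ∈ {-4, 3}.
The Hessian is diagonal: diag(C_ss, C_tt). Second derivatives: C_ss(-3)=-1800, C_ss(0)=180, C_ss(1)=-120, C_ss(2)=300; C_tt(-4)=42, C_tt(3)=-42.
Local minima occur where both diagonal entries positive: (0, -4), (2, -4). Count: 2.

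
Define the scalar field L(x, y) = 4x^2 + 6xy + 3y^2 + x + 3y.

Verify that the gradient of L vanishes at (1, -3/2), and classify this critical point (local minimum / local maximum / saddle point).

∇L = (8x + 6y + 1, 6x + 6y + 3); substituting (1, -3/2) gives ∇L = (0, 0), so (1, -3/2) is indeed a critical point.
The Hessian of L is constant: H = [[8, 6], [6, 6]].
det(H) = 8·6 − 6² = 12.
det(H) > 0 and tr(H) = 14 > 0, so H is positive definite and the point is a local minimum.

local minimum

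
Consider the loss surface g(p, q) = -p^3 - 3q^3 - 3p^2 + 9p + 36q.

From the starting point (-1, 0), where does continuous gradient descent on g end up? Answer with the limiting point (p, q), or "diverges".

g is separable, so gradient descent decouples: p follows -∂g/∂p, q follows -∂g/∂q.
∂g/∂p = -3(p - 1)(p + 3); at p=-1 this is 12, so p decreases.
∂g/∂q = -9(q - 2)(q + 2); at q=0 this is 36, so q decreases.
p converges to its nearest critical value -3 (a local min of the p-part); q converges to -2. The iterate converges to (-3, -2).

(-3, -2)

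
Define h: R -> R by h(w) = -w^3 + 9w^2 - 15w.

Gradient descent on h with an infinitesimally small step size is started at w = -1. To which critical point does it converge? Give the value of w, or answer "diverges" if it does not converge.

1

h'(w) = -3(w - 5)(w - 1), so h'(-1) = -36.
Gradient descent moves in the -h' direction, i.e. w is increasing.
The nearest critical point in that direction is w = 1, where h'' = 12 > 0 (a local minimum). The iterate converges there.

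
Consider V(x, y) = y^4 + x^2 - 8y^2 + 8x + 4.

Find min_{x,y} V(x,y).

V(x,y) separates as P(x) + Q(y) + 4, so its minimum is min P + min Q + 4.
P'(x) = 2x + 8 vanishes at x ∈ {-4}; Q'(y) = 4y(y - 2)(y + 2) vanishes at y ∈ {-2, 0, 2}.
Local minima of P (where P''>0): P(-4)=-16. Local minima of Q: Q(-2)=-16, Q(2)=-16.
So the global minimum of V is P(-4) + Q(-2) + 4 = -16 − 16 + 4 = -28, attained at (-4, -2).

-28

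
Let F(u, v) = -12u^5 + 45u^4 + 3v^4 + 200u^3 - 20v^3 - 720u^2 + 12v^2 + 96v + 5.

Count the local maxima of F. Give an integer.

2

F separates as a function of u plus a function of v, so ∇F=0 decouples.
∂F/∂u = -60u(u - 4)(u - 2)(u + 3) = 0 at u ∈ {-3, 0, 2, 4}; ∂F/∂v = 12(v - 4)(v - 2)(v + 1) = 0 at v ∈ {-1, 2, 4}.
The Hessian is diagonal: diag(F_uu, F_vv). Second derivatives: F_uu(-3)=6300, F_uu(0)=-1440, F_uu(2)=1200, F_uu(4)=-3360; F_vv(-1)=180, F_vv(2)=-72, F_vv(4)=120.
Local maxima occur where both diagonal entries negative: (0, 2), (4, 2). Count: 2.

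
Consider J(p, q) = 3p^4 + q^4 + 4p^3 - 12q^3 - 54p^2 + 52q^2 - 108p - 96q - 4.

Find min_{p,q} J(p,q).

J(p,q) separates as A(p) + B(q) − 4, so its minimum is min A + min B − 4.
A'(p) = 12(p - 3)(p + 1)(p + 3) vanishes at p ∈ {-3, -1, 3}; B'(q) = 4(q - 4)(q - 3)(q - 2) vanishes at q ∈ {2, 3, 4}.
Local minima of A (where A''>0): A(-3)=-27, A(3)=-459. Local minima of B: B(2)=-64, B(4)=-64.
So the global minimum of J is A(3) + B(2) − 4 = -459 − 64 − 4 = -527, attained at (3, 2).

-527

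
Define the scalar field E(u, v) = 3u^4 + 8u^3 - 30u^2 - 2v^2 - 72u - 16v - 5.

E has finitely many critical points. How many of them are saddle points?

E separates as a function of u plus a function of v, so ∇E=0 decouples.
∂E/∂u = 12(u - 2)(u + 1)(u + 3) = 0 at u ∈ {-3, -1, 2}; ∂E/∂v = -4(v + 4) = 0 at v ∈ {-4}.
The Hessian is diagonal: diag(E_uu, E_vv). Second derivatives: E_uu(-3)=120, E_uu(-1)=-72, E_uu(2)=180; E_vv(-4)=-4.
Saddle points occur where the two diagonal entries have opposite signs: (-3, -4), (2, -4). Count: 2.

2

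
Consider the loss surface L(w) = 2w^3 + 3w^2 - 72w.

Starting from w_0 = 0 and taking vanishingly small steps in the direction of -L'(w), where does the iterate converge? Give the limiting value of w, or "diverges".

3

L'(w) = 6(w - 3)(w + 4), so L'(0) = -72.
Gradient descent moves in the -L' direction, i.e. w is increasing.
The nearest critical point in that direction is w = 3, where L'' = 42 > 0 (a local minimum). The iterate converges there.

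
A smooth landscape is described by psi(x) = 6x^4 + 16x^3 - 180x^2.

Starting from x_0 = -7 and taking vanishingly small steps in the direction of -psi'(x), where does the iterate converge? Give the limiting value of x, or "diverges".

psi'(x) = 24x(x - 3)(x + 5), so psi'(-7) = -3360.
Gradient descent moves in the -psi' direction, i.e. x is increasing.
The nearest critical point in that direction is x = -5, where psi'' = 960 > 0 (a local minimum). The iterate converges there.

-5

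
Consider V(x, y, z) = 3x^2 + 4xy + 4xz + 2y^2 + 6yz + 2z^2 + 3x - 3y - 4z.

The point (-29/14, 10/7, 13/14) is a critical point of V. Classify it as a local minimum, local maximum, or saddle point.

saddle point

The Hessian is constant: H = [[6, 4, 4], [4, 4, 6], [4, 6, 4]].
Leading principal minors: Δ₁ = 6, Δ₂ = 8, Δ₃ = -56.
The minors fit neither the all-positive nor the alternating-sign pattern, so H is indefinite: a saddle point.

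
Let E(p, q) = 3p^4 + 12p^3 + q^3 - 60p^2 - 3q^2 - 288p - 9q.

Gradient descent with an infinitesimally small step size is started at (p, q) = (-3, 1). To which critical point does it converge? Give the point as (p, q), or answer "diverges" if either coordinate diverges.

E is separable, so gradient descent decouples: p follows -∂E/∂p, q follows -∂E/∂q.
∂E/∂p = 12(p - 3)(p + 2)(p + 4); at p=-3 this is 72, so p decreases.
∂E/∂q = 3(q - 3)(q + 1); at q=1 this is -12, so q increases.
p converges to its nearest critical value -4 (a local min of the p-part); q converges to 3. The iterate converges to (-4, 3).

(-4, 3)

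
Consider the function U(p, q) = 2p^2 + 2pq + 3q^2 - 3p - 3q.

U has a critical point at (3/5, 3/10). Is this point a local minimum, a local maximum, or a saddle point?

The Hessian of U is constant: H = [[4, 2], [2, 6]].
det(H) = 4·6 − 2² = 20.
det(H) > 0 and tr(H) = 10 > 0, so H is positive definite and the point is a local minimum.

local minimum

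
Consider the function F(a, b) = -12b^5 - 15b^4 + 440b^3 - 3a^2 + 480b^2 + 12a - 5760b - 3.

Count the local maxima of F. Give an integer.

2

F separates as a function of a plus a function of b, so ∇F=0 decouples.
∂F/∂a = -6(a - 2) = 0 at a ∈ {2}; ∂F/∂b = -60(b - 4)(b - 2)(b + 3)(b + 4) = 0 at b ∈ {-4, -3, 2, 4}.
The Hessian is diagonal: diag(F_aa, F_bb). Second derivatives: F_aa(2)=-6; F_bb(-4)=2880, F_bb(-3)=-2100, F_bb(2)=3600, F_bb(4)=-6720.
Local maxima occur where both diagonal entries negative: (2, -3), (2, 4). Count: 2.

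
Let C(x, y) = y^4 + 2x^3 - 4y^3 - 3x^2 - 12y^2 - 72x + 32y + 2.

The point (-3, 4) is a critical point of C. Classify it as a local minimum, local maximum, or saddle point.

The mixed partial ∂²C/∂x∂y is 0, so the Hessian at any point is diag(C_xx, C_yy) = diag(6(2x - 1), 12(y^2 - 2y - 2)).
At (-3, 4): H = diag(-42, 72).
The eigenvalues have opposite signs, so H is indefinite: a saddle point.

saddle point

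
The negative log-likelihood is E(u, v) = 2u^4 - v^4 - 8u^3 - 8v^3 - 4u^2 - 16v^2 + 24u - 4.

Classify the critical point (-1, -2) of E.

The mixed partial ∂²E/∂u∂v is 0, so the Hessian at any point is diag(E_uu, E_vv) = diag(8(3u^2 - 6u - 1), -4(3v^2 + 12v + 8)).
At (-1, -2): H = diag(64, 16).
Both eigenvalues are positive, so H is positive definite: a local minimum.

local minimum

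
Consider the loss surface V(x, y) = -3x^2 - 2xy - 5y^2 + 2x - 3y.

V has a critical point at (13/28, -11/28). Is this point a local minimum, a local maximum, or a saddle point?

The Hessian of V is constant: H = [[-6, -2], [-2, -10]].
det(H) = (-6)·(-10) − (-2)² = 56.
det(H) > 0 and tr(H) = -16 < 0, so H is negative definite and the point is a local maximum.

local maximum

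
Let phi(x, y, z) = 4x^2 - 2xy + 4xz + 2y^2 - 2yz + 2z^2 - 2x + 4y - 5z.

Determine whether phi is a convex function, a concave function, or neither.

convex

phi is quadratic, so its Hessian is the constant matrix H = [[8, -2, 4], [-2, 4, -2], [4, -2, 4]].
Leading principal minors: 8, 28, 48.
All positive ⇒ H ≻ 0 ⇒ convex.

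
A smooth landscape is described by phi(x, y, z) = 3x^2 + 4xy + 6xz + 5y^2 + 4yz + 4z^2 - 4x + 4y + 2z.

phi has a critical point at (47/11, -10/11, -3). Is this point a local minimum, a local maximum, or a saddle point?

local minimum

The Hessian is constant: H = [[6, 4, 6], [4, 10, 4], [6, 4, 8]].
Leading principal minors: Δ₁ = 6, Δ₂ = 44, Δ₃ = 88.
All leading minors are positive, so H is positive definite: a local minimum.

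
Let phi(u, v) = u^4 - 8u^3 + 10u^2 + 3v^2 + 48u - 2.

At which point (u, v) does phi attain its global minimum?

phi(u,v) separates as P(u) + Q(v) − 2, so its minimum is min P + min Q − 2.
P'(u) = 4(u - 4)(u - 3)(u + 1) vanishes at u ∈ {-1, 3, 4}; Q'(v) = 6v vanishes at v ∈ {0}.
Local minima of P (where P''>0): P(-1)=-29, P(4)=96. Local minima of Q: Q(0)=0.
So the global minimum of phi is P(-1) + Q(0) − 2 = -29 + 0 − 2 = -31, attained at (-1, 0).

(-1, 0)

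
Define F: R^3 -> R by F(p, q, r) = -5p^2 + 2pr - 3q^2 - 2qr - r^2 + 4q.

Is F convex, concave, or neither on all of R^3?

F is quadratic, so its Hessian is the constant matrix H = [[-10, 0, 2], [0, -6, -2], [2, -2, -2]].
Leading principal minors: -10, 60, -56.
Signs alternate −, +, − ⇒ H ≺ 0 ⇒ concave.

concave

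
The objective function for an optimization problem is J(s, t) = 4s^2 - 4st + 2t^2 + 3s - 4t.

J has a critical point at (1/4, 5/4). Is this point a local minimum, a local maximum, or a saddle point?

local minimum

The Hessian of J is constant: H = [[8, -4], [-4, 4]].
det(H) = 8·4 − (-4)² = 16.
det(H) > 0 and tr(H) = 12 > 0, so H is positive definite and the point is a local minimum.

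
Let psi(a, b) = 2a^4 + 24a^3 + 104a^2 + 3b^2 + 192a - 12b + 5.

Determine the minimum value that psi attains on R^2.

psi(a,b) separates as P(a) + Q(b) + 5, so its minimum is min P + min Q + 5.
P'(a) = 8(a + 2)(a + 3)(a + 4) vanishes at a ∈ {-4, -3, -2}; Q'(b) = 6b - 12 vanishes at b ∈ {2}.
Local minima of P (where P''>0): P(-4)=-128, P(-2)=-128. Local minima of Q: Q(2)=-12.
So the global minimum of psi is P(-4) + Q(2) + 5 = -128 − 12 + 5 = -135, attained at (-4, 2).

-135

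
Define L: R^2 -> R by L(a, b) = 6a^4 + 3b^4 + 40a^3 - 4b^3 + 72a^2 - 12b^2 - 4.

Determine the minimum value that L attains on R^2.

-36

L(a,b) separates as P(a) + Q(b) − 4, so its minimum is min P + min Q − 4.
P'(a) = 24a(a + 2)(a + 3) vanishes at a ∈ {-3, -2, 0}; Q'(b) = 12b(b - 2)(b + 1) vanishes at b ∈ {-1, 0, 2}.
Local minima of P (where P''>0): P(-3)=54, P(0)=0. Local minima of Q: Q(-1)=-5, Q(2)=-32.
So the global minimum of L is P(0) + Q(2) − 4 = 0 − 32 − 4 = -36, attained at (0, 2).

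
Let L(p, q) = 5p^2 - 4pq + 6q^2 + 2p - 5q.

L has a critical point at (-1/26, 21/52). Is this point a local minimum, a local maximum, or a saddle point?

The Hessian of L is constant: H = [[10, -4], [-4, 12]].
det(H) = 10·12 − (-4)² = 104.
det(H) > 0 and tr(H) = 22 > 0, so H is positive definite and the point is a local minimum.

local minimum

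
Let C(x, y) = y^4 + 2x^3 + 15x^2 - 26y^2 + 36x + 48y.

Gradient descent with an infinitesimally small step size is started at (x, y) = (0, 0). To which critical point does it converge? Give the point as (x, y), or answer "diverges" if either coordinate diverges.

C is separable, so gradient descent decouples: x follows -∂C/∂x, y follows -∂C/∂y.
∂C/∂x = 6(x + 2)(x + 3); at x=0 this is 36, so x decreases.
∂C/∂y = 4(y - 3)(y - 1)(y + 4); at y=0 this is 48, so y decreases.
x converges to its nearest critical value -2 (a local min of the x-part); y converges to -4. The iterate converges to (-2, -4).

(-2, -4)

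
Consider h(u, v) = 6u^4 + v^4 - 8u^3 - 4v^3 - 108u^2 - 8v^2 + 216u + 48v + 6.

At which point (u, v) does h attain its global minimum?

(-3, -2)

h(u,v) separates as P(u) + Q(v) + 6, so its minimum is min P + min Q + 6.
P'(u) = 24(u - 3)(u - 1)(u + 3) vanishes at u ∈ {-3, 1, 3}; Q'(v) = 4(v - 3)(v - 2)(v + 2) vanishes at v ∈ {-2, 2, 3}.
Local minima of P (where P''>0): P(-3)=-918, P(3)=-54. Local minima of Q: Q(-2)=-80, Q(3)=45.
So the global minimum of h is P(-3) + Q(-2) + 6 = -918 − 80 + 6 = -992, attained at (-3, -2).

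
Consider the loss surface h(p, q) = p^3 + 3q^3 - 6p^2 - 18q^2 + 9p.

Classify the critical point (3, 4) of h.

local minimum

The mixed partial ∂²h/∂p∂q is 0, so the Hessian at any point is diag(h_pp, h_qq) = diag(6(p - 2), 18(q - 2)).
At (3, 4): H = diag(6, 36).
Both eigenvalues are positive, so H is positive definite: a local minimum.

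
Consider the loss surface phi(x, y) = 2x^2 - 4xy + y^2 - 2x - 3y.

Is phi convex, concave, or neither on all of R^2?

phi is quadratic, so its Hessian is the constant matrix H = [[4, -4], [-4, 2]].
det(H) = -8, tr(H) = 6.
det(H) < 0, so H is indefinite: neither convex nor concave.

neither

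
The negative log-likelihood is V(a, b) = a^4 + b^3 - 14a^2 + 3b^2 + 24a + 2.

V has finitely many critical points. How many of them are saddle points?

V separates as a function of a plus a function of b, so ∇V=0 decouples.
∂V/∂a = 4(a - 2)(a - 1)(a + 3) = 0 at a ∈ {-3, 1, 2}; ∂V/∂b = 3b(b + 2) = 0 at b ∈ {-2, 0}.
The Hessian is diagonal: diag(V_aa, V_bb). Second derivatives: V_aa(-3)=80, V_aa(1)=-16, V_aa(2)=20; V_bb(-2)=-6, V_bb(0)=6.
Saddle points occur where the two diagonal entries have opposite signs: (-3, -2), (1, 0), (2, -2). Count: 3.

3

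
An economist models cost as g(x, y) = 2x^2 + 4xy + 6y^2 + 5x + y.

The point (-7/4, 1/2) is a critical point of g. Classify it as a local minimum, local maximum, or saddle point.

local minimum

The Hessian of g is constant: H = [[4, 4], [4, 12]].
det(H) = 4·12 − 4² = 32.
det(H) > 0 and tr(H) = 16 > 0, so H is positive definite and the point is a local minimum.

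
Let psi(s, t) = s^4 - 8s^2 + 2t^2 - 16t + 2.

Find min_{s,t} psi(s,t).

psi(s,t) separates as P(s) + Q(t) + 2, so its minimum is min P + min Q + 2.
P'(s) = 4s(s - 2)(s + 2) vanishes at s ∈ {-2, 0, 2}; Q'(t) = 4(t - 4) vanishes at t ∈ {4}.
Local minima of P (where P''>0): P(-2)=-16, P(2)=-16. Local minima of Q: Q(4)=-32.
So the global minimum of psi is P(-2) + Q(4) + 2 = -16 − 32 + 2 = -46, attained at (-2, 4).

-46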